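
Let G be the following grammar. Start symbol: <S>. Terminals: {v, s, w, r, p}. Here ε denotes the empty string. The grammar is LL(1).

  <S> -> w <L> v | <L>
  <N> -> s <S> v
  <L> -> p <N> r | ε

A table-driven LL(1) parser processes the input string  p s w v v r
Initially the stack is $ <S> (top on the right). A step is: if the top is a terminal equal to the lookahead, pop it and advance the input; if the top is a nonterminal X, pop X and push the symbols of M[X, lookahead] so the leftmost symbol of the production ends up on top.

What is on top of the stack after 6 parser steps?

w

     Stack        Input          Action
  1  $ <S>        p s w v v r $  expand <S> -> <L>
  2  $ <L>        p s w v v r $  expand <L> -> p <N> r
  3  $ r <N> p    p s w v v r $  match p
  4  $ r <N>      s w v v r $    expand <N> -> s <S> v
  5  $ r v <S> s  s w v v r $    match s
  6  $ r v <S>    w v v r $      expand <S> -> w <L> v
Stack after step 6: $ r v v <L> w (top = w).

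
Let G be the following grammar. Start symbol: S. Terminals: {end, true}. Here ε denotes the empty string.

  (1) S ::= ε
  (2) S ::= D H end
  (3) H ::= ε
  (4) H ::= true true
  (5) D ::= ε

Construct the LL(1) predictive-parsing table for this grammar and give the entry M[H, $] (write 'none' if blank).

none

FIRST(H): from H::=ε we get {ε}; from H::=true true we get {true}. So FIRST(H) = {ε, true}.
FIRST(D): from D::=ε we get {ε}. So FIRST(D) = {ε}.
FIRST(S): from S::=ε we get {ε}; from S::=D H end we get {end, true}. So FIRST(S) = {ε, end, true}.
FOLLOW(S) includes $ since S is the start symbol.
FOLLOW(H): in S::=D H end, H is followed by end with FIRST {end}. Thus FOLLOW(H) = {end}.
For H ::= ε: FIRST(ε) = {ε}, so it goes in M[H, t] for t ∈ {}; since ε ∈ FIRST, also for every t ∈ FOLLOW(H) = {end}.
For H ::= true true: FIRST(true true) = {true}, so it goes in M[H, t] for t ∈ {true}.
None of these place a production in M[H, $].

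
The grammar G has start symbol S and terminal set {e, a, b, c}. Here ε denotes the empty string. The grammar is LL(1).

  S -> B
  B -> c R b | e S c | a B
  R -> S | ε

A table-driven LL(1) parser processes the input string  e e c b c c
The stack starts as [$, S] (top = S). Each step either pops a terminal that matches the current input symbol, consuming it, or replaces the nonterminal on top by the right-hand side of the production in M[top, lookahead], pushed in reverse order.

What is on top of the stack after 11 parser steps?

      Stack        Input          Action
   1  $ S          e e c b c c $  expand S -> B
   2  $ B          e e c b c c $  expand B -> e S c
   3  $ c S e      e e c b c c $  match e
   4  $ c S        e c b c c $    expand S -> B
   5  $ c B        e c b c c $    expand B -> e S c
   6  $ c c S e    e c b c c $    match e
   7  $ c c S      c b c c $      expand S -> B
   8  $ c c B      c b c c $      expand B -> c R b
   9  $ c c b R c  c b c c $      match c
  10  $ c c b R    b c c $        expand R -> ε
  11  $ c c b      b c c $        match b
Stack after step 11: $ c c (top = c).

c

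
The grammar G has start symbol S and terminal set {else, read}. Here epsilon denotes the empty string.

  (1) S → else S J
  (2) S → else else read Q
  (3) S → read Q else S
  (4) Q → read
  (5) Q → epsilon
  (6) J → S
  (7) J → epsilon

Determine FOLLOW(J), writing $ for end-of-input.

{$, else, read}

FIRST(S): from S→else S J we get {else}; from S→else else read Q we get {else}; from S→read Q else S we get {read}. So FIRST(S) = {else, read}.
FIRST(Q): from Q→read we get {read}; from Q→epsilon we get {epsilon}. So FIRST(Q) = {epsilon, read}.
FIRST(J): from J→S we get {else, read}; from J→epsilon we get {epsilon}. So FIRST(J) = {epsilon, else, read}.
FOLLOW(S) includes $ since S is the start symbol.
FOLLOW(S): in S→else S J, S is followed by J with FIRST {epsilon, else, read}; in S→else S J, the suffix after S is nullable (adds nothing new); in S→read Q else S, the suffix after S is empty (adds nothing new); in J→S, the suffix after S is empty, so FOLLOW(S) ⊇ FOLLOW(J) = {$, else, read}. Thus FOLLOW(S) = {$, else, read}.
FOLLOW(Q): in S→else else read Q, the suffix after Q is empty, so FOLLOW(Q) ⊇ FOLLOW(S) = {$, else, read}; in S→read Q else S, Q is followed by else S with FIRST {else}. Thus FOLLOW(Q) = {$, else, read}.
FOLLOW(J): in S→else S J, the suffix after J is empty, so FOLLOW(J) ⊇ FOLLOW(S) = {$, else, read}. Thus FOLLOW(J) = {$, else, read}.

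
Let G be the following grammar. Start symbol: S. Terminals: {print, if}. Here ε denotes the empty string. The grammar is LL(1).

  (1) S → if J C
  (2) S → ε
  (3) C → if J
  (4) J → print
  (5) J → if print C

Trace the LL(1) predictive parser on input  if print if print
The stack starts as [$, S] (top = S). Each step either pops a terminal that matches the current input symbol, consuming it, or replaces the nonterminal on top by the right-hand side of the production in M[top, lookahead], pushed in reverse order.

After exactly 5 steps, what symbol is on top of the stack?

step 1: stack=$ S  input=if print if print $  — expand S → if J C
step 2: stack=$ C J if  input=if print if print $  — match if
step 3: stack=$ C J  input=print if print $  — expand J → print
step 4: stack=$ C print  input=print if print $  — match print
step 5: stack=$ C  input=if print $  — expand C → if J
Stack after step 5: $ J if (top = if).

if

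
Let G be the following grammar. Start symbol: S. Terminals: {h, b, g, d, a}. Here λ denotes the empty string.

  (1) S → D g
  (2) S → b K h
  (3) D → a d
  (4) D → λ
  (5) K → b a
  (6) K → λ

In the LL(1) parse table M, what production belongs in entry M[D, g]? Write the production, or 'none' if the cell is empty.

D → λ

FIRST(D): from D→a d we get {a}; from D→λ we get {λ}. So FIRST(D) = {λ, a}.
FIRST(K): from K→b a we get {b}; from K→λ we get {λ}. So FIRST(K) = {λ, b}.
FIRST(S): from S→D g we get {a, g}; from S→b K h we get {b}. So FIRST(S) = {a, b, g}.
FOLLOW(S) includes $ since S is the start symbol.
FOLLOW(D): in S→D g, D is followed by g with FIRST {g}. Thus FOLLOW(D) = {g}.
For D → a d: FIRST(a d) = {a}, so it goes in M[D, t] for t ∈ {a}.
For D → λ: FIRST(λ) = {λ}, so it goes in M[D, t] for t ∈ {}; since λ ∈ FIRST, also for every t ∈ FOLLOW(D) = {g}.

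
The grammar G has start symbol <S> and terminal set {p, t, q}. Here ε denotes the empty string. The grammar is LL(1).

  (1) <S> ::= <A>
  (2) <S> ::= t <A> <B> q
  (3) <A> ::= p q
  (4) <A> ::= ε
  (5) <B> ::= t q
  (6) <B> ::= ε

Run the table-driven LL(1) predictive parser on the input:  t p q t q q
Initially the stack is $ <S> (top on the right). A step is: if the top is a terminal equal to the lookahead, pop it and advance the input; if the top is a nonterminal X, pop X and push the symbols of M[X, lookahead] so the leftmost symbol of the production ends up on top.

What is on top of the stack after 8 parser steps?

q

step 1: stack=$ <S>  input=t p q t q q $  — expand <S> ::= t <A> <B> q
step 2: stack=$ q <B> <A> t  input=t p q t q q $  — match t
step 3: stack=$ q <B> <A>  input=p q t q q $  — expand <A> ::= p q
step 4: stack=$ q <B> q p  input=p q t q q $  — match p
step 5: stack=$ q <B> q  input=q t q q $  — match q
step 6: stack=$ q <B>  input=t q q $  — expand <B> ::= t q
step 7: stack=$ q q t  input=t q q $  — match t
step 8: stack=$ q q  input=q q $  — match q
Stack after step 8: $ q (top = q).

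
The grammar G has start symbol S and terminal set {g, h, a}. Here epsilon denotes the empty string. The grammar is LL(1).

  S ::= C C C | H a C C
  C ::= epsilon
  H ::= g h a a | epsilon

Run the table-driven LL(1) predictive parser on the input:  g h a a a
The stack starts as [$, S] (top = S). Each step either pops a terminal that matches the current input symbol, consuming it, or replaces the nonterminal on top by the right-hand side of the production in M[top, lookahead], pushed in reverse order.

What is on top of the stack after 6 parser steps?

a

     Stack            Input        Action
  1  $ S              g h a a a $  expand S ::= H a C C
  2  $ C C a H        g h a a a $  expand H ::= g h a a
  3  $ C C a a a h g  g h a a a $  match g
  4  $ C C a a a h    h a a a $    match h
  5  $ C C a a a      a a a $      match a
  6  $ C C a a        a a $        match a
Stack after step 6: $ C C a (top = a).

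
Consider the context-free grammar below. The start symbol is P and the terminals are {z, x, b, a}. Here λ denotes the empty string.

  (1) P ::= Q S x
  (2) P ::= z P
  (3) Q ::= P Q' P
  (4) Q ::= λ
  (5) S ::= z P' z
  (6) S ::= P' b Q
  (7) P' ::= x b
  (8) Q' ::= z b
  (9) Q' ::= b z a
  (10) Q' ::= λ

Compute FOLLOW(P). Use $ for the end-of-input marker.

FIRST(P'): from P'::=x b we get {x}. So FIRST(P') = {x}.
FIRST(Q'): from Q'::=z b we get {z}; from Q'::=b z a we get {b}; from Q'::=λ we get {λ}. So FIRST(Q') = {λ, b, z}.
FIRST(S): from S::=z P' z we get {z}; from S::=P' b Q we get {x}. So FIRST(S) = {x, z}.
FIRST(P): from P::=Q S x we get {x, z}; from P::=z P we get {z}. So FIRST(P) = {x, z}.
FIRST(Q): from Q::=P Q' P we get {x, z}; from Q::=λ we get {λ}. So FIRST(Q) = {λ, x, z}.
FOLLOW(P) includes $ since P is the start symbol.
FOLLOW(S): in P::=Q S x, S is followed by x with FIRST {x}. Thus FOLLOW(S) = {x}.
FOLLOW(Q): in P::=Q S x, Q is followed by S x with FIRST {x, z}; in S::=P' b Q, the suffix after Q is empty, so FOLLOW(Q) ⊇ FOLLOW(S) = {x}. Thus FOLLOW(Q) = {x, z}.
FOLLOW(P): in P::=z P, the suffix after P is empty (adds nothing new); in Q::=P Q' P (occurrence 1), P is followed by Q' P with FIRST {b, x, z}; in Q::=P Q' P (occurrence 2), the suffix after P is empty, so FOLLOW(P) ⊇ FOLLOW(Q) = {x, z}. Thus FOLLOW(P) = {$, b, x, z}.
FOLLOW(P'): in S::=z P' z, P' is followed by z with FIRST {z}; in S::=P' b Q, P' is followed by b Q with FIRST {b}. Thus FOLLOW(P') = {b, z}.
FOLLOW(Q'): in Q::=P Q' P, Q' is followed by P with FIRST {x, z}. Thus FOLLOW(Q') = {x, z}.

{$, b, x, z}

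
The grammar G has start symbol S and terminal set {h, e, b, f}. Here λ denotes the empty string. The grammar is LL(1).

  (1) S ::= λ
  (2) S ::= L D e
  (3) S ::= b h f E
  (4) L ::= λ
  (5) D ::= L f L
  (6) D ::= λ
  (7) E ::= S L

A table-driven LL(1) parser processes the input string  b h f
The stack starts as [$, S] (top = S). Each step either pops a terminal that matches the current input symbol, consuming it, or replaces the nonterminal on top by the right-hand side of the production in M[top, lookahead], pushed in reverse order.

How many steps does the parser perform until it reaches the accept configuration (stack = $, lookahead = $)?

step 1: stack=$ S  input=b h f $  — expand S ::= b h f E
step 2: stack=$ E f h b  input=b h f $  — match b
step 3: stack=$ E f h  input=h f $  — match h
step 4: stack=$ E f  input=f $  — match f
step 5: stack=$ E  input=$  — expand E ::= S L
step 6: stack=$ L S  input=$  — expand S ::= λ
step 7: stack=$ L  input=$  — expand L ::= λ
Accept reached after 7 steps.

7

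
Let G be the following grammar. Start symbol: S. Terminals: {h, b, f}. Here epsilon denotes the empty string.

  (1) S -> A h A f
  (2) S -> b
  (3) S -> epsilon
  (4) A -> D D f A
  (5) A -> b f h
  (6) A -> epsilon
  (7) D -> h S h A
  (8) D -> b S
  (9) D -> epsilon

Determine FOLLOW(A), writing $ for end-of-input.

{b, f, h}

FIRST(D) = {epsilon, b, h}
FIRST(A) = {epsilon, b, f, h}  (via D D f A)
FIRST(S) = {epsilon, b, f, h}  (via A h A f)
FOLLOW(S) includes $ since S is the start symbol.
FOLLOW(D): in A->D D f A (occurrence 1), D is followed by D f A with FIRST {b, f, h}; in A->D D f A (occurrence 2), D is followed by f A with FIRST {f}. Thus FOLLOW(D) = {b, f, h}.
FOLLOW(S): in D->h S h A, S is followed by h A with FIRST {h}; in D->b S, the suffix after S is empty, so FOLLOW(S) ⊇ FOLLOW(D) = {b, f, h}. Thus FOLLOW(S) = {$, b, f, h}.
FOLLOW(A): in S->A h A f (occurrence 1), A is followed by h A f with FIRST {h}; in S->A h A f (occurrence 2), A is followed by f with FIRST {f}; in A->D D f A, the suffix after A is empty (adds nothing new); in D->h S h A, the suffix after A is empty, so FOLLOW(A) ⊇ FOLLOW(D) = {b, f, h}. Thus FOLLOW(A) = {b, f, h}.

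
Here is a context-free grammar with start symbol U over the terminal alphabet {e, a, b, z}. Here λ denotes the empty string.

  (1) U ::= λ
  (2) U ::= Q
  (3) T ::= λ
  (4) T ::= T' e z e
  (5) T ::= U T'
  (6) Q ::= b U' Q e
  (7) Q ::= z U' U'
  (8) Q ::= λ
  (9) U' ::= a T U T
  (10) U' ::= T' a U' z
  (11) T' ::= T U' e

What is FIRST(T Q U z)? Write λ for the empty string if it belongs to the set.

FIRST(Q): from Q::=b U' Q e we get {b}; from Q::=z U' U' we get {z}; from Q::=λ we get {λ}. So FIRST(Q) = {λ, b, z}.
FIRST(U): from U::=λ we get {λ}; from U::=Q we get {λ, b, z}. So FIRST(U) = {λ, b, z}.
FIRST(T): from T::=λ we get {λ}; from T::=T' e z e we get {a, b, z}; from T::=U T' we get {a, b, z}. So FIRST(T) = {λ, a, b, z}.
FIRST(U'): from U'::=a T U T we get {a}; from U'::=T' a U' z we get {a, b, z}. So FIRST(U') = {a, b, z}.
FIRST(T'): from T'::=T U' e we get {a, b, z}. So FIRST(T') = {a, b, z}.
FIRST(T Q U z): take FIRST of each symbol in turn, carrying on past any symbol whose FIRST contains λ; result {a, b, z}.

{a, b, z}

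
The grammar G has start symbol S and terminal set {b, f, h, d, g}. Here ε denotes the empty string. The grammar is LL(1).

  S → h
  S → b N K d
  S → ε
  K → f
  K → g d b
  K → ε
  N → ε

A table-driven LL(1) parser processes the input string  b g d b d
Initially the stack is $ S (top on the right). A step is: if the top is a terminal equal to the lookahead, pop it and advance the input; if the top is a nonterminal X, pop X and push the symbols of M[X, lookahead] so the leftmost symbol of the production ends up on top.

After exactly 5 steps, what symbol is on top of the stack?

d

step 1: stack=$ S  input=b g d b d $  — expand S → b N K d
step 2: stack=$ d K N b  input=b g d b d $  — match b
step 3: stack=$ d K N  input=g d b d $  — expand N → ε
step 4: stack=$ d K  input=g d b d $  — expand K → g d b
step 5: stack=$ d b d g  input=g d b d $  — match g
Stack after step 5: $ d b d (top = d).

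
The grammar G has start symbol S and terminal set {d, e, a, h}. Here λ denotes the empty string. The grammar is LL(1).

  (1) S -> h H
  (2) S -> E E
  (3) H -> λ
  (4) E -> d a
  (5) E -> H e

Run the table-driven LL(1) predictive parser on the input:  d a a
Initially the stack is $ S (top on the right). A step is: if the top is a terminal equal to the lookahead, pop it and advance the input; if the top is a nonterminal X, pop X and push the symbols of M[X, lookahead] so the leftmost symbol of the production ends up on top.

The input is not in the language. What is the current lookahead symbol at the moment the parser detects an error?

step 1: stack=$ S  input=d a a $  — expand S -> E E
step 2: stack=$ E E  input=d a a $  — expand E -> d a
step 3: stack=$ E a d  input=d a a $  — match d
step 4: stack=$ E a  input=a a $  — match a
step 5: stack=$ E  input=a $  — error: M[E, a] is empty

a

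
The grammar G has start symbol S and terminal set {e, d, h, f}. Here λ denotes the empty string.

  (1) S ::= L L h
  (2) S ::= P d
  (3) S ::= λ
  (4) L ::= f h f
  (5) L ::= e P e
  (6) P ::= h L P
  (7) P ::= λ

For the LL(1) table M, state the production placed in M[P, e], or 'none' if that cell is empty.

FIRST(L): from L::=f h f we get {f}; from L::=e P e we get {e}. So FIRST(L) = {e, f}.
FIRST(P): from P::=h L P we get {h}; from P::=λ we get {λ}. So FIRST(P) = {λ, h}.
FIRST(S): from S::=L L h we get {e, f}; from S::=P d we get {d, h}; from S::=λ we get {λ}. So FIRST(S) = {λ, d, e, f, h}.
FOLLOW(S) includes $ since S is the start symbol.
FOLLOW(P): in S::=P d, P is followed by d with FIRST {d}; in L::=e P e, P is followed by e with FIRST {e}; in P::=h L P, the suffix after P is empty (adds nothing new). Thus FOLLOW(P) = {d, e}.
For P ::= h L P: FIRST(h L P) = {h}, so it goes in M[P, t] for t ∈ {h}.
For P ::= λ: FIRST(λ) = {λ}, so it goes in M[P, t] for t ∈ {}; since λ ∈ FIRST, also for every t ∈ FOLLOW(P) = {d, e}.

P ::= λ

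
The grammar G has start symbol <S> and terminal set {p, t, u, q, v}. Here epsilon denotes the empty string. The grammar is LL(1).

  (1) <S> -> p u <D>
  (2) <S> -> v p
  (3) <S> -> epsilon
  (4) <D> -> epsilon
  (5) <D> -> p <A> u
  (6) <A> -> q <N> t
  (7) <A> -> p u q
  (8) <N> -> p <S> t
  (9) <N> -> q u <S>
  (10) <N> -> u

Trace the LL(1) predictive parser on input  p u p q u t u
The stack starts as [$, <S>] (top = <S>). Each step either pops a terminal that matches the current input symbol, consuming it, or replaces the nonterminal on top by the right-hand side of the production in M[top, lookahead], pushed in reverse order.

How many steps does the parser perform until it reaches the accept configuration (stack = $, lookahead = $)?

step 1: stack=$ <S>  input=p u p q u t u $  — expand <S> -> p u <D>
step 2: stack=$ <D> u p  input=p u p q u t u $  — match p
step 3: stack=$ <D> u  input=u p q u t u $  — match u
step 4: stack=$ <D>  input=p q u t u $  — expand <D> -> p <A> u
step 5: stack=$ u <A> p  input=p q u t u $  — match p
step 6: stack=$ u <A>  input=q u t u $  — expand <A> -> q <N> t
step 7: stack=$ u t <N> q  input=q u t u $  — match q
step 8: stack=$ u t <N>  input=u t u $  — expand <N> -> u
step 9: stack=$ u t u  input=u t u $  — match u
step 10: stack=$ u t  input=t u $  — match t
step 11: stack=$ u  input=u $  — match u
Accept reached after 11 steps.

11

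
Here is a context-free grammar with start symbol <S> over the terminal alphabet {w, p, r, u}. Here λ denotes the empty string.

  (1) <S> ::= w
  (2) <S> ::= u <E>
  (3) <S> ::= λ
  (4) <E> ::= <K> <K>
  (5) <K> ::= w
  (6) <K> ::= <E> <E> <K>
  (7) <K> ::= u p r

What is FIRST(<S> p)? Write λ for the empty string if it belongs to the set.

FIRST(<S>) = {λ, u, w}
FIRST(<E>) = {u, w}  (via <K> <K>)
FIRST(<K>) = {u, w}  (via <E> <E> <K>)
FIRST(<S> p): take FIRST of each symbol in turn, carrying on past any symbol whose FIRST contains λ; result {p, u, w}.

{p, u, w}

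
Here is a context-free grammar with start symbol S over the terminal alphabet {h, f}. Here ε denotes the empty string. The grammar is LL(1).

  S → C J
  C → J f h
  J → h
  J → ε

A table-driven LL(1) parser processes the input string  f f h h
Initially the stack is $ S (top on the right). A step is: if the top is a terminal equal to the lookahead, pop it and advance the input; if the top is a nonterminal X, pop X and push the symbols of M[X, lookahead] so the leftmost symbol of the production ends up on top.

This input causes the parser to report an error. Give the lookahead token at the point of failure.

step 1: stack=$ S  input=f f h h $  — expand S → C J
step 2: stack=$ J C  input=f f h h $  — expand C → J f h
step 3: stack=$ J h f J  input=f f h h $  — expand J → ε
step 4: stack=$ J h f  input=f f h h $  — match f
step 5: stack=$ J h  input=f h h $  — error: top is terminal h but lookahead is f

f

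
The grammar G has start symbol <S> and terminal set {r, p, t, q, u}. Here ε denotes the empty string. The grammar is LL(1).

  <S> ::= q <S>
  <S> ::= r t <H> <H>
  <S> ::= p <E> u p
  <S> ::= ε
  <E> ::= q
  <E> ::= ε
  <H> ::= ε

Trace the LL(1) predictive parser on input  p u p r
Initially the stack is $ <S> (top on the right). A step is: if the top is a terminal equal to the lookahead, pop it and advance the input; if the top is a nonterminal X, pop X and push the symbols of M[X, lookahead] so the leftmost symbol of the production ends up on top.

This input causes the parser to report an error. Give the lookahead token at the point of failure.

step 1: stack=$ <S>  input=p u p r $  — expand <S> ::= p <E> u p
step 2: stack=$ p u <E> p  input=p u p r $  — match p
step 3: stack=$ p u <E>  input=u p r $  — expand <E> ::= ε
step 4: stack=$ p u  input=u p r $  — match u
step 5: stack=$ p  input=p r $  — match p
step 6: stack=$  input=r $  — error: stack empty but input remains

r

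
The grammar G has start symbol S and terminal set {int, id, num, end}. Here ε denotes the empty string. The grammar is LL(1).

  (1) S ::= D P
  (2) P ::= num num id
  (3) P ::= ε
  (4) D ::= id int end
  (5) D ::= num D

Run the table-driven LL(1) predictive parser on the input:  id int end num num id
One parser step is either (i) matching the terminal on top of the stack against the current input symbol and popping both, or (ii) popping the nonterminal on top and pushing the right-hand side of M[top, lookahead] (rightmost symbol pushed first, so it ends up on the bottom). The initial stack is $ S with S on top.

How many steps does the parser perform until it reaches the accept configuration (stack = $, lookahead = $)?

9

     Stack           Input                    Action
  1  $ S             id int end num num id $  expand S ::= D P
  2  $ P D           id int end num num id $  expand D ::= id int end
  3  $ P end int id  id int end num num id $  match id
  4  $ P end int     int end num num id $     match int
  5  $ P end         end num num id $         match end
  6  $ P             num num id $             expand P ::= num num id
  7  $ id num num    num num id $             match num
  8  $ id num        num id $                 match num
  9  $ id            id $                     match id
Accept reached after 9 steps.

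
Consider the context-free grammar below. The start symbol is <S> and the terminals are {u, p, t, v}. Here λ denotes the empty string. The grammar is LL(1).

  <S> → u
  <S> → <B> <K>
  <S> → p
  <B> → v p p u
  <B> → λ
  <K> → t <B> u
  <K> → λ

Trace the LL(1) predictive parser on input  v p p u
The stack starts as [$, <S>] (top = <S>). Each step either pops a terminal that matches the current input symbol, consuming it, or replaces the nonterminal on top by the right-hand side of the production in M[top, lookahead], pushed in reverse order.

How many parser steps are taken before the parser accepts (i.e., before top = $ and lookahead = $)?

7

step 1: stack=$ <S>  input=v p p u $  — expand <S> → <B> <K>
step 2: stack=$ <K> <B>  input=v p p u $  — expand <B> → v p p u
step 3: stack=$ <K> u p p v  input=v p p u $  — match v
step 4: stack=$ <K> u p p  input=p p u $  — match p
step 5: stack=$ <K> u p  input=p u $  — match p
step 6: stack=$ <K> u  input=u $  — match u
step 7: stack=$ <K>  input=$  — expand <K> → λ
Accept reached after 7 steps.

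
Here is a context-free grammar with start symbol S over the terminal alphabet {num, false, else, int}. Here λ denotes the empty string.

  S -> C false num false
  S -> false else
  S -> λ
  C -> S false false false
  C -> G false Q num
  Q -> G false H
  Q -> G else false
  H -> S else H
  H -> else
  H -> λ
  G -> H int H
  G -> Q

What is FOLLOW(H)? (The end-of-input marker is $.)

FIRST(S) = {λ, else, false, int}  (via C false num false)
FIRST(H) = {λ, else, false, int}  (via S else H)
FIRST(C) = {else, false, int}  (via S false false false, G false Q num)
FIRST(Q) = {else, false, int}  (via G false H, G else false)
FIRST(G) = {else, false, int}  (via H int H, Q)
FOLLOW(S) includes $ since S is the start symbol.
FOLLOW(S): in C->S false false false, S is followed by false false false with FIRST {false}; in H->S else H, S is followed by else H with FIRST {else}. Thus FOLLOW(S) = {$, else, false}.
FOLLOW(C): in S->C false num false, C is followed by false num false with FIRST {false}. Thus FOLLOW(C) = {false}.
FOLLOW(G): in C->G false Q num, G is followed by false Q num with FIRST {false}; in Q->G false H, G is followed by false H with FIRST {false}; in Q->G else false, G is followed by else false with FIRST {else}. Thus FOLLOW(G) = {else, false}.
FOLLOW(Q): in C->G false Q num, Q is followed by num with FIRST {num}; in G->Q, the suffix after Q is empty, so FOLLOW(Q) ⊇ FOLLOW(G) = {else, false}. Thus FOLLOW(Q) = {else, false, num}.
FOLLOW(H): in Q->G false H, the suffix after H is empty, so FOLLOW(H) ⊇ FOLLOW(Q) = {else, false, num}; in H->S else H, the suffix after H is empty (adds nothing new); in G->H int H (occurrence 1), H is followed by int H with FIRST {int}; in G->H int H (occurrence 2), the suffix after H is empty, so FOLLOW(H) ⊇ FOLLOW(G) = {else, false}. Thus FOLLOW(H) = {else, false, int, num}.

{else, false, int, num}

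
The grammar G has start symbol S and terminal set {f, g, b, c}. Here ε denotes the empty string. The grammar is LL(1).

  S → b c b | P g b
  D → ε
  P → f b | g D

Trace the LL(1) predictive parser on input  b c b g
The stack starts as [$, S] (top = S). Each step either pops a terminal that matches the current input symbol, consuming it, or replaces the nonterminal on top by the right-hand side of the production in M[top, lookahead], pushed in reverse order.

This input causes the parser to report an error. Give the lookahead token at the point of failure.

step 1: stack=$ S  input=b c b g $  — expand S → b c b
step 2: stack=$ b c b  input=b c b g $  — match b
step 3: stack=$ b c  input=c b g $  — match c
step 4: stack=$ b  input=b g $  — match b
step 5: stack=$  input=g $  — error: stack empty but input remains

g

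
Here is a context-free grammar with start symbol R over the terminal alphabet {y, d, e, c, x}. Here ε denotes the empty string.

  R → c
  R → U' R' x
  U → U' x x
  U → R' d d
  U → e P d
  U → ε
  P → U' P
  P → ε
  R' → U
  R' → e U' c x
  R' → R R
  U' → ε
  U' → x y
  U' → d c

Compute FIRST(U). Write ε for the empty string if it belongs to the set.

{ε, c, d, e, x}

FIRST(U') = {ε, d, x}
FIRST(P) = {ε, d, x}  (via U' P)
FIRST(R) = {c, d, e, x}  (via U' R' x)
FIRST(U) = {ε, c, d, e, x}  (via U' x x, R' d d)
FIRST(R') = {ε, c, d, e, x}  (via U, R R)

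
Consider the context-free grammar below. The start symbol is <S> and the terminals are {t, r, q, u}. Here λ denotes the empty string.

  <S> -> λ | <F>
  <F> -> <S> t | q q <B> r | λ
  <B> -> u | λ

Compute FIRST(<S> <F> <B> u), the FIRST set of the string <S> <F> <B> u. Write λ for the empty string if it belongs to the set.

{q, t, u}

FIRST(<B>) = {λ, u}
FIRST(<S>) = {λ, q, t}  (via <F>)
FIRST(<F>) = {λ, q, t}  (via <S> t)
FIRST(<S> <F> <B> u): take FIRST of each symbol in turn, carrying on past any symbol whose FIRST contains λ; result {q, t, u}.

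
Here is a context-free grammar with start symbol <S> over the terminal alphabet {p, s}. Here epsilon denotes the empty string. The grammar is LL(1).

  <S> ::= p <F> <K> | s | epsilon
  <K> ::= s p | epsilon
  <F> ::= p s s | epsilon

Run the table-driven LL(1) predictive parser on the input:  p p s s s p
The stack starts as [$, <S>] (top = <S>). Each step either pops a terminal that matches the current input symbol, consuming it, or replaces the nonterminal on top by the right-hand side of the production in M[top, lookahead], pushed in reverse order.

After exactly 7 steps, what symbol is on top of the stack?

s

step 1: stack=$ <S>  input=p p s s s p $  — expand <S> ::= p <F> <K>
step 2: stack=$ <K> <F> p  input=p p s s s p $  — match p
step 3: stack=$ <K> <F>  input=p s s s p $  — expand <F> ::= p s s
step 4: stack=$ <K> s s p  input=p s s s p $  — match p
step 5: stack=$ <K> s s  input=s s s p $  — match s
step 6: stack=$ <K> s  input=s s p $  — match s
step 7: stack=$ <K>  input=s p $  — expand <K> ::= s p
Stack after step 7: $ p s (top = s).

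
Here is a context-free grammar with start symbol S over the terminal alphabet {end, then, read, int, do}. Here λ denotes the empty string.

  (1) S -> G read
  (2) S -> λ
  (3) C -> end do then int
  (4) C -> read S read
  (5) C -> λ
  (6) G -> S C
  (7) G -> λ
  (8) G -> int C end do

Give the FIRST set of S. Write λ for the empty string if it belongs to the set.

FIRST(C): from C->end do then int we get {end}; from C->read S read we get {read}; from C->λ we get {λ}. So FIRST(C) = {λ, end, read}.
FIRST(S): from S->G read we get {end, int, read}; from S->λ we get {λ}. So FIRST(S) = {λ, end, int, read}.
FIRST(G): from G->S C we get {λ, end, int, read}; from G->λ we get {λ}; from G->int C end do we get {int}. So FIRST(G) = {λ, end, int, read}.

{λ, end, int, read}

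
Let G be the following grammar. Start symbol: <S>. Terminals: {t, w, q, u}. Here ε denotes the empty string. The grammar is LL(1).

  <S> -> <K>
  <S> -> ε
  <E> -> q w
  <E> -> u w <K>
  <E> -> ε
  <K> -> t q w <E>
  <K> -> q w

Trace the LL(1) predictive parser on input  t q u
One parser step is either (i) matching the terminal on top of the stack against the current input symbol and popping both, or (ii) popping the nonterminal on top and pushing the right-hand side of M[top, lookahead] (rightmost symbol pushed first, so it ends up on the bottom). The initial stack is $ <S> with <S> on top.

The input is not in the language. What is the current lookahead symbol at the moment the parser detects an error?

     Stack        Input    Action
  1  $ <S>        t q u $  expand <S> -> <K>
  2  $ <K>        t q u $  expand <K> -> t q w <E>
  3  $ <E> w q t  t q u $  match t
  4  $ <E> w q    q u $    match q
  5  $ <E> w      u $      error: top is terminal w but lookahead is u

u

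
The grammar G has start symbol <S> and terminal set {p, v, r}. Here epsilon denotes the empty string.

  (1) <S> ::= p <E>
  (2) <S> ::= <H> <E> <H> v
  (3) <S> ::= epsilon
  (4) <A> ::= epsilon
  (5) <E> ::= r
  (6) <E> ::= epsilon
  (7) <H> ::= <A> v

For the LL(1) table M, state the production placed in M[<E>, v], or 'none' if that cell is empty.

FIRST(<A>): from <A>::=epsilon we get {epsilon}. So FIRST(<A>) = {epsilon}.
FIRST(<E>): from <E>::=r we get {r}; from <E>::=epsilon we get {epsilon}. So FIRST(<E>) = {epsilon, r}.
FIRST(<H>): from <H>::=<A> v we get {v}. So FIRST(<H>) = {v}.
FIRST(<S>): from <S>::=p <E> we get {p}; from <S>::=<H> <E> <H> v we get {v}; from <S>::=epsilon we get {epsilon}. So FIRST(<S>) = {epsilon, p, v}.
FOLLOW(<S>) includes $ since <S> is the start symbol.
FOLLOW(<S>): <S> appears on no right-hand side. Thus FOLLOW(<S>) = {$}.
FOLLOW(<E>): in <S>::=p <E>, the suffix after <E> is empty, so FOLLOW(<E>) ⊇ FOLLOW(<S>) = {$}; in <S>::=<H> <E> <H> v, <E> is followed by <H> v with FIRST {v}. Thus FOLLOW(<E>) = {$, v}.
For <E> ::= r: FIRST(r) = {r}, so it goes in M[<E>, t] for t ∈ {r}.
For <E> ::= epsilon: FIRST(epsilon) = {epsilon}, so it goes in M[<E>, t] for t ∈ {}; since epsilon ∈ FIRST, also for every t ∈ FOLLOW(<E>) = {$, v}.

<E> ::= epsilon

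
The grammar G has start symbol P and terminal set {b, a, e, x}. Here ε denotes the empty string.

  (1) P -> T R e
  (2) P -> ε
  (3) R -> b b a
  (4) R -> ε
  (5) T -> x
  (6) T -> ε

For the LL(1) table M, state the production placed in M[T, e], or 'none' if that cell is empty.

FIRST(R): from R->b b a we get {b}; from R->ε we get {ε}. So FIRST(R) = {ε, b}.
FIRST(T): from T->x we get {x}; from T->ε we get {ε}. So FIRST(T) = {ε, x}.
FIRST(P): from P->T R e we get {b, e, x}; from P->ε we get {ε}. So FIRST(P) = {ε, b, e, x}.
FOLLOW(P) includes $ since P is the start symbol.
FOLLOW(T): in P->T R e, T is followed by R e with FIRST {b, e}. Thus FOLLOW(T) = {b, e}.
For T -> x: FIRST(x) = {x}, so it goes in M[T, t] for t ∈ {x}.
For T -> ε: FIRST(ε) = {ε}, so it goes in M[T, t] for t ∈ {}; since ε ∈ FIRST, also for every t ∈ FOLLOW(T) = {b, e}.

T -> ε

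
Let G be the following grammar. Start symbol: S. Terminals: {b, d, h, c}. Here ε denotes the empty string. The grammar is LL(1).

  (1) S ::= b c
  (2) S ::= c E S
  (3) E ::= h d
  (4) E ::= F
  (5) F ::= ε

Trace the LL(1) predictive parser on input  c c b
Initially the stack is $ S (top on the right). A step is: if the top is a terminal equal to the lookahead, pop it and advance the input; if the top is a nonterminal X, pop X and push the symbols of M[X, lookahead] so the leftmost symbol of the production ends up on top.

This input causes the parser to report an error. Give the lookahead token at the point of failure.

      Stack    Input    Action
   1  $ S      c c b $  expand S ::= c E S
   2  $ S E c  c c b $  match c
   3  $ S E    c b $    expand E ::= F
   4  $ S F    c b $    expand F ::= ε
   5  $ S      c b $    expand S ::= c E S
   6  $ S E c  c b $    match c
   7  $ S E    b $      expand E ::= F
   8  $ S F    b $      expand F ::= ε
   9  $ S      b $      expand S ::= b c
  10  $ c b    b $      match b
  11  $ c      $        error: top is terminal c but lookahead is $

$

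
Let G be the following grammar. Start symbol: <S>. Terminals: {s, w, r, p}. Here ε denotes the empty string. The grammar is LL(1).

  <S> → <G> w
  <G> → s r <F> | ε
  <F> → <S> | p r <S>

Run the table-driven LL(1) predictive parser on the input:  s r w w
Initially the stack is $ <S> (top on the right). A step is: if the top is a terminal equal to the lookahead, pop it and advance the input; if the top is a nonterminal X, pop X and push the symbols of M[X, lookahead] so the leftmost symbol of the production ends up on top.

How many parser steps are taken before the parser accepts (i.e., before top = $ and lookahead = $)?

     Stack        Input      Action
  1  $ <S>        s r w w $  expand <S> → <G> w
  2  $ w <G>      s r w w $  expand <G> → s r <F>
  3  $ w <F> r s  s r w w $  match s
  4  $ w <F> r    r w w $    match r
  5  $ w <F>      w w $      expand <F> → <S>
  6  $ w <S>      w w $      expand <S> → <G> w
  7  $ w w <G>    w w $      expand <G> → ε
  8  $ w w        w w $      match w
  9  $ w          w $        match w
Accept reached after 9 steps.

9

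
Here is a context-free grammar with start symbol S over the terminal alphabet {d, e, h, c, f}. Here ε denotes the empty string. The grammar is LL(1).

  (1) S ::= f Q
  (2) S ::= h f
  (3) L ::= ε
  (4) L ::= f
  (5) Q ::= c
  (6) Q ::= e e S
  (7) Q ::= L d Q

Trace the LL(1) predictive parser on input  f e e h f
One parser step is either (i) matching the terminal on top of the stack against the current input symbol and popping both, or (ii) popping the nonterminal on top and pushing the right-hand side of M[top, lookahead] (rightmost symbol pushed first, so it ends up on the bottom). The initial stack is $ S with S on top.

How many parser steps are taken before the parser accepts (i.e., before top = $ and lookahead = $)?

step 1: stack=$ S  input=f e e h f $  — expand S ::= f Q
step 2: stack=$ Q f  input=f e e h f $  — match f
step 3: stack=$ Q  input=e e h f $  — expand Q ::= e e S
step 4: stack=$ S e e  input=e e h f $  — match e
step 5: stack=$ S e  input=e h f $  — match e
step 6: stack=$ S  input=h f $  — expand S ::= h f
step 7: stack=$ f h  input=h f $  — match h
step 8: stack=$ f  input=f $  — match f
Accept reached after 8 steps.

8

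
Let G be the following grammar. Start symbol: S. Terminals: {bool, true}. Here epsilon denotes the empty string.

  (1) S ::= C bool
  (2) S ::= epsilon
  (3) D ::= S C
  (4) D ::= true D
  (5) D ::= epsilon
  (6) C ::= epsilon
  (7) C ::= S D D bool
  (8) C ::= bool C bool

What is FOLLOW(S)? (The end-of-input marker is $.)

{$, bool, true}

FIRST(S): from S::=C bool we get {bool, true}; from S::=epsilon we get {epsilon}. So FIRST(S) = {epsilon, bool, true}.
FIRST(D): from D::=S C we get {epsilon, bool, true}; from D::=true D we get {true}; from D::=epsilon we get {epsilon}. So FIRST(D) = {epsilon, bool, true}.
FIRST(C): from C::=epsilon we get {epsilon}; from C::=S D D bool we get {bool, true}; from C::=bool C bool we get {bool}. So FIRST(C) = {epsilon, bool, true}.
FOLLOW(S) includes $ since S is the start symbol.
FOLLOW(D): in D::=true D, the suffix after D is empty (adds nothing new); in C::=S D D bool (occurrence 1), D is followed by D bool with FIRST {bool, true}; in C::=S D D bool (occurrence 2), D is followed by bool with FIRST {bool}. Thus FOLLOW(D) = {bool, true}.
FOLLOW(S): in D::=S C, S is followed by C with FIRST {epsilon, bool, true}; in D::=S C, the suffix after S is nullable, so FOLLOW(S) ⊇ FOLLOW(D) = {bool, true}; in C::=S D D bool, S is followed by D D bool with FIRST {bool, true}. Thus FOLLOW(S) = {$, bool, true}.
FOLLOW(C): in S::=C bool, C is followed by bool with FIRST {bool}; in D::=S C, the suffix after C is empty, so FOLLOW(C) ⊇ FOLLOW(D) = {bool, true}; in C::=bool C bool, C is followed by bool with FIRST {bool}. Thus FOLLOW(C) = {bool, true}.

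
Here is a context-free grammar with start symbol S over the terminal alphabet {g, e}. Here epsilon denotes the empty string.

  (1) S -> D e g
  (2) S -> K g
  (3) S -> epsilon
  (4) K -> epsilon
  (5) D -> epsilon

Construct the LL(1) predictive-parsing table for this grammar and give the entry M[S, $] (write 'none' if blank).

FIRST(K): from K->epsilon we get {epsilon}. So FIRST(K) = {epsilon}.
FIRST(D): from D->epsilon we get {epsilon}. So FIRST(D) = {epsilon}.
FIRST(S): from S->D e g we get {e}; from S->K g we get {g}; from S->epsilon we get {epsilon}. So FIRST(S) = {epsilon, e, g}.
FOLLOW(S) includes $ since S is the start symbol.
FOLLOW(S): S appears on no right-hand side. Thus FOLLOW(S) = {$}.
For S -> D e g: FIRST(D e g) = {e}, so it goes in M[S, t] for t ∈ {e}.
For S -> K g: FIRST(K g) = {g}, so it goes in M[S, t] for t ∈ {g}.
For S -> epsilon: FIRST(epsilon) = {epsilon}, so it goes in M[S, t] for t ∈ {}; since epsilon ∈ FIRST, also for every t ∈ FOLLOW(S) = {$}.

S -> epsilon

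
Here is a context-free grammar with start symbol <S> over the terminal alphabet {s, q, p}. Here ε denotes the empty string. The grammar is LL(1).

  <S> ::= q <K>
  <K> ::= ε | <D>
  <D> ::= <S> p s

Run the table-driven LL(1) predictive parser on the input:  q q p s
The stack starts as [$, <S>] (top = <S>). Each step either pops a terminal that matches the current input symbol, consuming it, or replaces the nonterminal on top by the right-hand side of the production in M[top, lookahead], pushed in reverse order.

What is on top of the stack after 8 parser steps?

     Stack        Input      Action
  1  $ <S>        q q p s $  expand <S> ::= q <K>
  2  $ <K> q      q q p s $  match q
  3  $ <K>        q p s $    expand <K> ::= <D>
  4  $ <D>        q p s $    expand <D> ::= <S> p s
  5  $ s p <S>    q p s $    expand <S> ::= q <K>
  6  $ s p <K> q  q p s $    match q
  7  $ s p <K>    p s $      expand <K> ::= ε
  8  $ s p        p s $      match p
Stack after step 8: $ s (top = s).

s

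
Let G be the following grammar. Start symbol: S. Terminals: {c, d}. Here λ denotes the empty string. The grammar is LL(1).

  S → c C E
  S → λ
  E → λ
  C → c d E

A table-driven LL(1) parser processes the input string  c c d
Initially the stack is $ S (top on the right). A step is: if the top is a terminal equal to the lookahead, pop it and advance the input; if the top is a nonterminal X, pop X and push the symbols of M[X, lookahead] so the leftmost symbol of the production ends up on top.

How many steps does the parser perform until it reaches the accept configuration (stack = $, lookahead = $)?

step 1: stack=$ S  input=c c d $  — expand S → c C E
step 2: stack=$ E C c  input=c c d $  — match c
step 3: stack=$ E C  input=c d $  — expand C → c d E
step 4: stack=$ E E d c  input=c d $  — match c
step 5: stack=$ E E d  input=d $  — match d
step 6: stack=$ E E  input=$  — expand E → λ
step 7: stack=$ E  input=$  — expand E → λ
Accept reached after 7 steps.

7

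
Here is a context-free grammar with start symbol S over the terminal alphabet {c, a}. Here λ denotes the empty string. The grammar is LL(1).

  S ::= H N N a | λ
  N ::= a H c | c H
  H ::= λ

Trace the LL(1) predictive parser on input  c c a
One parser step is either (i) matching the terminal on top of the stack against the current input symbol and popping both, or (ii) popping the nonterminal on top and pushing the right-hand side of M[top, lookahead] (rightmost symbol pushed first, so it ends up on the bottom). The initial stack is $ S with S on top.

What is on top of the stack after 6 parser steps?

step 1: stack=$ S  input=c c a $  — expand S ::= H N N a
step 2: stack=$ a N N H  input=c c a $  — expand H ::= λ
step 3: stack=$ a N N  input=c c a $  — expand N ::= c H
step 4: stack=$ a N H c  input=c c a $  — match c
step 5: stack=$ a N H  input=c a $  — expand H ::= λ
step 6: stack=$ a N  input=c a $  — expand N ::= c H
Stack after step 6: $ a H c (top = c).

c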